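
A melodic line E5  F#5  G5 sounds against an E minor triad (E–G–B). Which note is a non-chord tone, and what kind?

F#5 is a passing tone.

The harmony at that moment is E minor triad (E, G, B); F#5 is not a chord tone.
It is approached by step up from E5 and left by step up to G5.
Step in, step out in the same direction — a passing tone.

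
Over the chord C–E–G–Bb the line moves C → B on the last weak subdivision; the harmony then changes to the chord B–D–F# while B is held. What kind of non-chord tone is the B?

The harmony at that moment is C dominant seventh chord (C, E, G, Bb); B is not a chord tone.
It is approached by step down from C and then sustained as the same pitch into the next harmony.
Arriving early and becoming a chord tone when the harmony changes — an anticipation.

B is an anticipation.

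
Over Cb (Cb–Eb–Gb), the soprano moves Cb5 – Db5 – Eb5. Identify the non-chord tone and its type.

Db5 is a passing tone.

The harmony at that moment is Cb major triad (Cb, Eb, Gb); Db5 is not a chord tone.
It is approached by step up from Cb5 and left by step up to Eb5.
Step in, step out in the same direction — a passing tone.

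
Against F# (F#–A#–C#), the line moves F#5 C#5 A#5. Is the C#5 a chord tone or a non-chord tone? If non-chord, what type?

F# major triad contains F#, A#, C#; C# is the fifth, so it is a chord tone.

Chord tone (the fifth of F# major triad).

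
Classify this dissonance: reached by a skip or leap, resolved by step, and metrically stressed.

Approach: by leap. Departure: by step. Metric position: strong.
Leap in, step out, in a metrically strong position — an appoggiatura. (It is the mirror image of the escape tone, which steps in and leaps out from a weak position.)

Appoggiatura.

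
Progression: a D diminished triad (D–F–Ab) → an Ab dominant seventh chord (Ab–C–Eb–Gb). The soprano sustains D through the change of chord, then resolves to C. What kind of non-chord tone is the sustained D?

D is a suspension.

The harmony at that moment is Ab dominant seventh chord (Ab, C, Eb, Gb); D is not a chord tone.
It is held over (the same pitch as the preceding D) and left by step down to C.
Held over from the previous chord and resolving down by step — a suspension.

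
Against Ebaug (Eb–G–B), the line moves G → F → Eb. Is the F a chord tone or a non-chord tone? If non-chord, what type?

Non-chord tone — a passing tone.

The harmony at that moment is Eb augmented triad (Eb, G, B); F is not a chord tone.
It is approached by step down from G and left by step down to Eb.
Step in, step out in the same direction — a passing tone.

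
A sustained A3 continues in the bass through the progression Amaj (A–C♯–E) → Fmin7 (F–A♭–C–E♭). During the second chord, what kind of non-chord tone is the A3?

Pedal tone (pedal point).

The harmony at that moment is F minor seventh chord (F, A♭, C, E♭); A3 is not a chord tone.
It is held over (the same pitch as the preceding A3) and then sustained as the same pitch into the next harmony.
Sustained through a change of harmony — a pedal tone.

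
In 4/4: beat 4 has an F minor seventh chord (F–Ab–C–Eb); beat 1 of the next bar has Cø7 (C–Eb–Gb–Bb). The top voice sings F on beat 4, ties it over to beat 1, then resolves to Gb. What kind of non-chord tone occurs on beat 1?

Retardation.

The harmony at that moment is C half-diminished seventh chord (C, Eb, Gb, Bb); F is not a chord tone.
It is held over (the same pitch as the preceding F) and left by step up to Gb.
Held over from the previous chord and resolving up by step — a retardation.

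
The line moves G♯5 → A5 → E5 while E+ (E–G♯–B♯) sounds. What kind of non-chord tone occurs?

A5 is an escape tone.

The harmony at that moment is E augmented triad (E, G♯, B♯); A5 is not a chord tone.
It is approached by step up from G♯5 and left by leap down to E5.
Step in, leap out — an escape tone.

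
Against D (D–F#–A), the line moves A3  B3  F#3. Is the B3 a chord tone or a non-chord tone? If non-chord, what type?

Non-chord tone — an escape tone.

The harmony at that moment is D major triad (D, F#, A); B3 is not a chord tone.
It is approached by step up from A3 and left by leap down to F#3.
Step in, leap out — an escape tone.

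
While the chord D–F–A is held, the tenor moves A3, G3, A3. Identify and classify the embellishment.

The harmony at that moment is D minor triad (D, F, A); G3 is not a chord tone.
It is approached by step down from A3 and left by step up to A3.
Step away and step back to the same note — a neighbor tone (lower neighbor).

G3 is a neighbor tone.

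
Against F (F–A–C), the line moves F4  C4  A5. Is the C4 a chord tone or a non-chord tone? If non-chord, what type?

F major triad contains F, A, C; C is the fifth, so it is a chord tone.

Chord tone (the fifth of F major triad).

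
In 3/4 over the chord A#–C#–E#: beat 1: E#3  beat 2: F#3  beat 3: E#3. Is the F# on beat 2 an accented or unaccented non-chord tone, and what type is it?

Unaccented neighbor tone.

The harmony at that moment is A# minor triad (A#, C#, E#); F#3 is not a chord tone.
It is approached by step up from E#3 and left by step down to E#3.
Step away and step back to the same note — a neighbor tone (upper neighbor).
It falls on a weak beat, so it is unaccented.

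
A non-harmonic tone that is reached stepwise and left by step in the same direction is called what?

Passing tone.

Approach: by step. Departure: by step, continuing in the same direction.
Stepwise on both sides with no change of direction means the note fills in the space between two different chord tones — a passing tone. (Had it turned back to its starting note it would be a neighbor tone instead.)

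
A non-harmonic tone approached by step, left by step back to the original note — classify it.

Neighbor tone.

Approach: by step. Departure: by step in the opposite direction, back to the starting pitch.
Stepwise on both sides but reversing to return to the same chord tone — a neighbor tone. (Had it continued onward in the same direction it would be a passing tone instead.)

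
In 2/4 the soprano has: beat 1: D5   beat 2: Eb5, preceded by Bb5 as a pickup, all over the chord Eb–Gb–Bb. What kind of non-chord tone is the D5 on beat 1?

Appoggiatura.

The harmony at that moment is Eb minor triad (Eb, Gb, Bb); D5 is not a chord tone.
It is approached by leap down from Bb5 and left by step up to Eb5.
Leap in, step out, metrically accented — an appoggiatura.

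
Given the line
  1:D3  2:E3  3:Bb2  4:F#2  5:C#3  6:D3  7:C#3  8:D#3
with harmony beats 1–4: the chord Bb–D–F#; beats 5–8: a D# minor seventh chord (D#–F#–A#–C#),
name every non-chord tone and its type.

The harmony at that moment is Bb augmented triad (Bb, D, F#); E3 is not a chord tone.
It is approached by step up from D3 and left by leap down to Bb2.
Step in, leap out — an escape tone.
The harmony at that moment is D# minor seventh chord (D#, F#, A#, C#); D3 is not a chord tone.
It is approached by step up from C#3 and left by step down to C#3.
Step away and step back to the same note — a neighbor tone (upper neighbor).

E3 (beat 2) — escape tone; D3 (beat 6) — neighbor tone.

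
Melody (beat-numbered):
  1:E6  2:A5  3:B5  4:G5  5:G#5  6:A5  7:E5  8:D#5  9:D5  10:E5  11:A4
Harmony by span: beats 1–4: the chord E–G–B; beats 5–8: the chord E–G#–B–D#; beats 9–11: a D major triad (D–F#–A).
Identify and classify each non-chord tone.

A5 (beat 2) — appoggiatura; A5 (beat 6) — escape tone; E5 (beat 10) — escape tone.

The harmony at that moment is E minor triad (E, G, B); A5 is not a chord tone.
It is approached by leap down from E6 and left by step up to B5.
Leap in, step out — an appoggiatura.
The harmony at that moment is E major seventh chord (E, G#, B, D#); A5 is not a chord tone.
It is approached by step up from G#5 and left by leap down to E5.
Step in, leap out — an escape tone.
The harmony at that moment is D major triad (D, F#, A); E5 is not a chord tone.
It is approached by step up from D5 and left by leap down to A4.
Step in, leap out — an escape tone.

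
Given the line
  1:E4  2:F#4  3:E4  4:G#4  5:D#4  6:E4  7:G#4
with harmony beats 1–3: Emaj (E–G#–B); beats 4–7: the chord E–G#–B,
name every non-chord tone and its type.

F#4 (beat 2) — neighbor tone; D#4 (beat 5) — appoggiatura.

The harmony at that moment is E major triad (E, G#, B); F#4 is not a chord tone.
It is approached by step up from E4 and left by step down to E4.
Step away and step back to the same note — a neighbor tone (upper neighbor).
The harmony at that moment is E major triad (E, G#, B); D#4 is not a chord tone.
It is approached by leap down from G#4 and left by step up to E4.
Leap in, step out — an appoggiatura.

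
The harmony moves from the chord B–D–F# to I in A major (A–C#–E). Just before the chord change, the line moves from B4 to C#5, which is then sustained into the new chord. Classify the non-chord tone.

C#5 is an anticipation.

The harmony at that moment is B minor triad (B, D, F#); C#5 is not a chord tone.
It is approached by step up from B4 and then sustained as the same pitch into the next harmony.
Arriving early and becoming a chord tone when the harmony changes — an anticipation.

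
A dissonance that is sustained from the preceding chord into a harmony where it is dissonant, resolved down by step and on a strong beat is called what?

Suspension.

Approach: by preparation — the pitch is first a chord tone, then held (tied or repeated) while the harmony changes under it. Departure: down by step. Metric position: strong.
A prepared dissonance that resolves downward by step — a suspension. (The same figure resolving upward would be a retardation.)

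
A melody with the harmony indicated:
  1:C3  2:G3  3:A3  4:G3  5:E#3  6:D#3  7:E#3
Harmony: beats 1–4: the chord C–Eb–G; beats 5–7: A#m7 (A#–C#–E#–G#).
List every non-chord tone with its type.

The harmony at that moment is C minor triad (C, Eb, G); A3 is not a chord tone.
It is approached by step up from G3 and left by step down to G3.
Step away and step back to the same note — a neighbor tone (upper neighbor).
The harmony at that moment is A# minor seventh chord (A#, C#, E#, G#); D#3 is not a chord tone.
It is approached by step down from E#3 and left by step up to E#3.
Step away and step back to the same note — a neighbor tone (lower neighbor).

A3 (beat 3) — neighbor tone; D#3 (beat 6) — neighbor tone.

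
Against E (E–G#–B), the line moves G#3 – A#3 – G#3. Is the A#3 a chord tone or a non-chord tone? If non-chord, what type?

The harmony at that moment is E major triad (E, G#, B); A#3 is not a chord tone.
It is approached by step up from G#3 and left by step down to G#3.
Step away and step back to the same note — a neighbor tone (upper neighbor).

Non-chord tone — a neighbor tone.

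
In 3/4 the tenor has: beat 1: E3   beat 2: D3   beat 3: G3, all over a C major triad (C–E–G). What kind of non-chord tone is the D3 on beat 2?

Escape tone.

The harmony at that moment is C major triad (C, E, G); D3 is not a chord tone.
It is approached by step down from E3 and left by leap up to G3.
Step in, leap out, on a weak beat — an escape tone.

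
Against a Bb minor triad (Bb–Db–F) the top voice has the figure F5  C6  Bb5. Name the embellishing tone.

C6 is an appoggiatura.

The harmony at that moment is Bb minor triad (Bb, Db, F); C6 is not a chord tone.
It is approached by leap up from F5 and left by step down to Bb5.
Leap in, step out — an appoggiatura.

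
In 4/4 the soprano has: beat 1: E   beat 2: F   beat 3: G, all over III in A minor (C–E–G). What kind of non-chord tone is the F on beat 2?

Passing tone.

The harmony at that moment is C major triad (C, E, G); F is not a chord tone.
It is approached by step up from E and left by step up to G.
Step in, step out in the same direction — a passing tone.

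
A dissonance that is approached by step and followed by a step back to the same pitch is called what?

Neighbor tone.

Approach: by step. Departure: by step in the opposite direction, back to the starting pitch.
Stepwise on both sides but reversing to return to the same chord tone — a neighbor tone. (Had it continued onward in the same direction it would be a passing tone instead.)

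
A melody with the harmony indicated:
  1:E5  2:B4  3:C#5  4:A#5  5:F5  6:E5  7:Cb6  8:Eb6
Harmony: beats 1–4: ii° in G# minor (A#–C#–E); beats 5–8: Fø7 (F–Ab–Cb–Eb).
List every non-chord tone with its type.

The harmony at that moment is A# diminished triad (A#, C#, E); B4 is not a chord tone.
It is approached by leap down from E5 and left by step up to C#5.
Leap in, step out — an appoggiatura.
The harmony at that moment is F half-diminished seventh chord (F, Ab, Cb, Eb); E5 is not a chord tone.
It is approached by step down from F5 and left by leap up to Cb6.
Step in, leap out — an escape tone.

B4 (beat 2) — appoggiatura; E5 (beat 6) — escape tone.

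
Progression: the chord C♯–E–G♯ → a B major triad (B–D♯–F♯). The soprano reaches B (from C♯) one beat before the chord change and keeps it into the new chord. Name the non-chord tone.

B is an anticipation.

The harmony at that moment is C♯ minor triad (C♯, E, G♯); B is not a chord tone.
It is approached by step down from C♯ and then sustained as the same pitch into the next harmony.
Arriving early and becoming a chord tone when the harmony changes — an anticipation.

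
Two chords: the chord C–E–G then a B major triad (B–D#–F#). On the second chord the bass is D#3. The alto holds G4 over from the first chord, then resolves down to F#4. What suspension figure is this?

4–3 suspension.

At the second chord the bass is D#3. The suspended G4 lies a fourth above the bass; after resolving down by step to F#4, the interval above the bass becomes a third.
Suspension figures are named by those two intervals: 4–3.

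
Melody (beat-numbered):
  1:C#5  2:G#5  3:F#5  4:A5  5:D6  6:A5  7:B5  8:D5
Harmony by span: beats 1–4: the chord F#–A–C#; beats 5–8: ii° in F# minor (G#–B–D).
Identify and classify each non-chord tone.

G#5 (beat 2) — appoggiatura; A5 (beat 6) — appoggiatura.

The harmony at that moment is F# minor triad (F#, A, C#); G#5 is not a chord tone.
It is approached by leap up from C#5 and left by step down to F#5.
Leap in, step out — an appoggiatura.
The harmony at that moment is G# diminished triad (G#, B, D); A5 is not a chord tone.
It is approached by leap down from D6 and left by step up to B5.
Leap in, step out — an appoggiatura.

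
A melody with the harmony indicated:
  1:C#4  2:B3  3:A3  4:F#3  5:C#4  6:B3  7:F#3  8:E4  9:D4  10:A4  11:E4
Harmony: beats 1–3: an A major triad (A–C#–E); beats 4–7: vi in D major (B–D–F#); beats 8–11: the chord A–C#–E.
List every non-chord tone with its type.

B3 (beat 2) — passing tone; C#4 (beat 5) — appoggiatura; D4 (beat 9) — escape tone.

The harmony at that moment is A major triad (A, C#, E); B3 is not a chord tone.
It is approached by step down from C#4 and left by step down to A3.
Step in, step out in the same direction — a passing tone.
The harmony at that moment is B minor triad (B, D, F#); C#4 is not a chord tone.
It is approached by leap up from F#3 and left by step down to B3.
Leap in, step out — an appoggiatura.
The harmony at that moment is A major triad (A, C#, E); D4 is not a chord tone.
It is approached by step down from E4 and left by leap up to A4.
Step in, leap out — an escape tone.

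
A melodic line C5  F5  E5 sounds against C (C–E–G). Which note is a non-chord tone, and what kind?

The harmony at that moment is C major triad (C, E, G); F5 is not a chord tone.
It is approached by leap up from C5 and left by step down to E5.
Leap in, step out — an appoggiatura.

F5 is an appoggiatura.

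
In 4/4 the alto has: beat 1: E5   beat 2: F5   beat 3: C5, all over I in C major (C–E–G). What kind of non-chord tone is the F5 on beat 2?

The harmony at that moment is C major triad (C, E, G); F5 is not a chord tone.
It is approached by step up from E5 and left by leap down to C5.
Step in, leap out, on a weak beat — an escape tone.

Escape tone.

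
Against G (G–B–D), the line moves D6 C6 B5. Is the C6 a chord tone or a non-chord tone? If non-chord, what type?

Non-chord tone — a passing tone.

The harmony at that moment is G major triad (G, B, D); C6 is not a chord tone.
It is approached by step down from D6 and left by step down to B5.
Step in, step out in the same direction — a passing tone.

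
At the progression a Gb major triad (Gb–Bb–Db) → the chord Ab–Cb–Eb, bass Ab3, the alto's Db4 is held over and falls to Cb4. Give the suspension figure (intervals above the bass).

4–3 suspension.

At the second chord the bass is Ab3. The suspended Db4 lies a fourth above the bass; after resolving down by step to Cb4, the interval above the bass becomes a third.
Suspension figures are named by those two intervals: 4–3.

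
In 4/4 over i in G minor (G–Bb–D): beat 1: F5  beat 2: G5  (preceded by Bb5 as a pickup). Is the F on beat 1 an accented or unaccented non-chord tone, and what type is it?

Accented appoggiatura.

The harmony at that moment is G minor triad (G, Bb, D); F5 is not a chord tone.
It is approached by leap down from Bb5 and left by step up to G5.
Leap in, step out — an appoggiatura.
It falls on the downbeat, so it is accented.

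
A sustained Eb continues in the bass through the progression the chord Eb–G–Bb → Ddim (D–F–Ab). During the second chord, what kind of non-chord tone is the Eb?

The harmony at that moment is D diminished triad (D, F, Ab); Eb is not a chord tone.
It is held over (the same pitch as the preceding Eb) and then sustained as the same pitch into the next harmony.
Sustained through a change of harmony — a pedal tone.

Pedal tone (pedal point).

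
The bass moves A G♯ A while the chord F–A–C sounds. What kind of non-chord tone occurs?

The harmony at that moment is F major triad (F, A, C); G♯ is not a chord tone.
It is approached by step down from A and left by step up to A.
Step away and step back to the same note — a neighbor tone (lower neighbor).

G♯ is a neighbor tone.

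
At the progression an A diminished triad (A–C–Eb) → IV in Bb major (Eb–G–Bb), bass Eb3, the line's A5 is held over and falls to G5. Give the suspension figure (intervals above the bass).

4–3 suspension.

At the second chord the bass is Eb3. The suspended A5 lies a fourth above the bass; after resolving down by step to G5, the interval above the bass becomes a third.
Suspension figures are named by those two intervals: 4–3.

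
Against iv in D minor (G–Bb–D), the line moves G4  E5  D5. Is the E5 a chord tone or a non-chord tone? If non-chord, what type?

Non-chord tone — an appoggiatura.

The harmony at that moment is G minor triad (G, Bb, D); E5 is not a chord tone.
It is approached by leap up from G4 and left by step down to D5.
Leap in, step out — an appoggiatura.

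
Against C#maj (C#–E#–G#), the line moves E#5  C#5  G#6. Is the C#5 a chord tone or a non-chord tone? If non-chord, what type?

Chord tone (the root of C# major triad).

C# major triad contains C#, E#, G#; C# is the root, so it is a chord tone.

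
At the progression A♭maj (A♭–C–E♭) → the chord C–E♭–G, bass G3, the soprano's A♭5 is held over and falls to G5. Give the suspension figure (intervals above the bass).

9–8 suspension.

At the second chord the bass is G3. The suspended A♭5 lies a ninth above the bass; after resolving down by step to G5, the interval above the bass becomes an octave.
Suspension figures are named by those two intervals: 9–8.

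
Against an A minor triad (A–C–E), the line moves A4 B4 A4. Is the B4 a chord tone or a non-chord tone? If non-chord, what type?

The harmony at that moment is A minor triad (A, C, E); B4 is not a chord tone.
It is approached by step up from A4 and left by step down to A4.
Step away and step back to the same note — a neighbor tone (upper neighbor).

Non-chord tone — a neighbor tone.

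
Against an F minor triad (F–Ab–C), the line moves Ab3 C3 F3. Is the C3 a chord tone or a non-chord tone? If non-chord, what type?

Chord tone (the fifth of F minor triad).

F minor triad contains F, Ab, C; C is the fifth, so it is a chord tone.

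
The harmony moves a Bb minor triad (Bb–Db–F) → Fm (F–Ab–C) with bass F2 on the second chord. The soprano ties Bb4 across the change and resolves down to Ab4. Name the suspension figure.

At the second chord the bass is F2. The suspended Bb4 lies a fourth above the bass; after resolving down by step to Ab4, the interval above the bass becomes a third.
Suspension figures are named by those two intervals: 4–3.

4–3 suspension.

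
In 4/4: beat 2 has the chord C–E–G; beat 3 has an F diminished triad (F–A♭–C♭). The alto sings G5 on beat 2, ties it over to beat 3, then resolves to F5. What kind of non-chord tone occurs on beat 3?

Suspension.

The harmony at that moment is F diminished triad (F, A♭, C♭); G5 is not a chord tone.
It is held over (the same pitch as the preceding G5) and left by step down to F5.
Held over from the previous chord and resolving down by step — a suspension.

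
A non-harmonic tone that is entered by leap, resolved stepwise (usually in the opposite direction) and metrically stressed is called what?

Approach: by leap. Departure: by step. Metric position: strong.
Leap in, step out, in a metrically strong position — an appoggiatura. (It is the mirror image of the escape tone, which steps in and leaps out from a weak position.)

Appoggiatura.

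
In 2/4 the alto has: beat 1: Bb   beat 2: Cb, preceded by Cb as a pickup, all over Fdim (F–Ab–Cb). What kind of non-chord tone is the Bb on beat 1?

Lower neighbor tone.

The harmony at that moment is F diminished triad (F, Ab, Cb); Bb is not a chord tone.
It is approached by step down from Cb and left by step up to Cb.
Step away and step back to the same note — a neighbor tone (lower neighbor).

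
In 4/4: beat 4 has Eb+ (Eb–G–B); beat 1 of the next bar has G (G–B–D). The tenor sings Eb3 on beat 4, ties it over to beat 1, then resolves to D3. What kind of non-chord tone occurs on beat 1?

The harmony at that moment is G major triad (G, B, D); Eb3 is not a chord tone.
It is held over (the same pitch as the preceding Eb3) and left by step down to D3.
Held over from the previous chord and resolving down by step — a suspension.

Suspension.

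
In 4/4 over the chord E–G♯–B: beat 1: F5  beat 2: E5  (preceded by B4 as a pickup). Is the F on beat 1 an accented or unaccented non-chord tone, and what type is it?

Accented appoggiatura.

The harmony at that moment is E major triad (E, G♯, B); F5 is not a chord tone.
It is approached by leap up from B4 and left by step down to E5.
Leap in, step out — an appoggiatura.
It falls on the downbeat, so it is accented.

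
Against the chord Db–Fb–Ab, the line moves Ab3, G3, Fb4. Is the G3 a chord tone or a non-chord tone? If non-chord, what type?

Non-chord tone — an escape tone.

The harmony at that moment is Db minor triad (Db, Fb, Ab); G3 is not a chord tone.
It is approached by step down from Ab3 and left by leap up to Fb4.
Step in, leap out — an escape tone.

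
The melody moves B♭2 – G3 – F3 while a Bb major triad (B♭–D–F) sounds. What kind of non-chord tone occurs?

G3 is an appoggiatura.

The harmony at that moment is B♭ major triad (B♭, D, F); G3 is not a chord tone.
It is approached by leap up from B♭2 and left by step down to F3.
Leap in, step out — an appoggiatura.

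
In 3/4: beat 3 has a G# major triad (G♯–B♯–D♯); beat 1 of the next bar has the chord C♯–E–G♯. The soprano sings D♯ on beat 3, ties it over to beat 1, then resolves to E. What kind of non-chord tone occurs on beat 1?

The harmony at that moment is C♯ minor triad (C♯, E, G♯); D♯ is not a chord tone.
It is held over (the same pitch as the preceding D♯) and left by step up to E.
Held over from the previous chord and resolving up by step — a retardation.

Retardation.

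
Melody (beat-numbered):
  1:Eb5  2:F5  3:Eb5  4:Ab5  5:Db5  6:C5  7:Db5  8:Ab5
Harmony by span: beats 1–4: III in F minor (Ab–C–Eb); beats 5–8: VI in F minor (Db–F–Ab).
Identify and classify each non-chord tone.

The harmony at that moment is Ab major triad (Ab, C, Eb); F5 is not a chord tone.
It is approached by step up from Eb5 and left by step down to Eb5.
Step away and step back to the same note — a neighbor tone (upper neighbor).
The harmony at that moment is Db major triad (Db, F, Ab); C5 is not a chord tone.
It is approached by step down from Db5 and left by step up to Db5.
Step away and step back to the same note — a neighbor tone (lower neighbor).

F5 (beat 2) — neighbor tone; C5 (beat 6) — neighbor tone.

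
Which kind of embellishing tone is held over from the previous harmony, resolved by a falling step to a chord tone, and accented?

Approach: by preparation — the pitch is first a chord tone, then held (tied or repeated) while the harmony changes under it. Departure: down by step. Metric position: strong.
A prepared dissonance that resolves downward by step — a suspension. (The same figure resolving upward would be a retardation.)

Suspension.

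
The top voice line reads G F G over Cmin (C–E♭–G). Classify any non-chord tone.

The harmony at that moment is C minor triad (C, E♭, G); F is not a chord tone.
It is approached by step down from G and left by step up to G.
Step away and step back to the same note — a neighbor tone (lower neighbor).

F is a neighbor tone.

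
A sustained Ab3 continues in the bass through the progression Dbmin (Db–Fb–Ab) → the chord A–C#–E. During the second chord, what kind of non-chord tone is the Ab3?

The harmony at that moment is A major triad (A, C#, E); Ab3 is not a chord tone.
It is held over (the same pitch as the preceding Ab3) and then sustained as the same pitch into the next harmony.
Sustained through a change of harmony — a pedal tone.

Pedal tone (pedal point).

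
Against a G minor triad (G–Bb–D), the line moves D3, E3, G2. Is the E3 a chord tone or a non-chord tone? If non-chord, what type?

Non-chord tone — an escape tone.

The harmony at that moment is G minor triad (G, Bb, D); E3 is not a chord tone.
It is approached by step up from D3 and left by leap down to G2.
Step in, leap out — an escape tone.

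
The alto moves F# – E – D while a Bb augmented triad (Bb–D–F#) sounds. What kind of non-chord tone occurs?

The harmony at that moment is Bb augmented triad (Bb, D, F#); E is not a chord tone.
It is approached by step down from F# and left by step down to D.
Step in, step out in the same direction — a passing tone.

E is a passing tone.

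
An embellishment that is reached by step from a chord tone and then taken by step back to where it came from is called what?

Neighbor tone.

Approach: by step. Departure: by step in the opposite direction, back to the starting pitch.
Stepwise on both sides but reversing to return to the same chord tone — a neighbor tone. (Had it continued onward in the same direction it would be a passing tone instead.)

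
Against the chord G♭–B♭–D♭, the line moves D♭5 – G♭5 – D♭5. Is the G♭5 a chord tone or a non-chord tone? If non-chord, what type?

Chord tone (the root of Gb major triad).

Gb major triad contains G♭, B♭, D♭; G♭ is the root, so it is a chord tone.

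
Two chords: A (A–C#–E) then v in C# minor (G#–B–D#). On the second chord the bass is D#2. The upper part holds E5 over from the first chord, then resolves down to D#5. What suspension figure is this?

At the second chord the bass is D#2. The suspended E5 lies a ninth above the bass; after resolving down by step to D#5, the interval above the bass becomes an octave.
Suspension figures are named by those two intervals: 9–8.

9–8 suspension.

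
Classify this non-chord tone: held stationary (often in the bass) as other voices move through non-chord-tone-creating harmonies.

Pedal tone.

Approach: none. Departure: none — a single pitch is sustained while the chords change around it, passing through harmonies that do not contain it.
No melodic motion at all; the dissonance is created entirely by the moving harmonies against the stationary note — a pedal tone (pedal point).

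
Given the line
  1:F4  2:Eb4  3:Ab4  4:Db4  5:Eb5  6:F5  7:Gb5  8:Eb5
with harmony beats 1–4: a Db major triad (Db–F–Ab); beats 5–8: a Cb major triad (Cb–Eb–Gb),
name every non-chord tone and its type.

Eb4 (beat 2) — escape tone; F5 (beat 6) — passing tone.

The harmony at that moment is Db major triad (Db, F, Ab); Eb4 is not a chord tone.
It is approached by step down from F4 and left by leap up to Ab4.
Step in, leap out — an escape tone.
The harmony at that moment is Cb major triad (Cb, Eb, Gb); F5 is not a chord tone.
It is approached by step up from Eb5 and left by step up to Gb5.
Step in, step out in the same direction — a passing tone.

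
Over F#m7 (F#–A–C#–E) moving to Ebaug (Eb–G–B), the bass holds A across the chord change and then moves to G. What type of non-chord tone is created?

The harmony at that moment is Eb augmented triad (Eb, G, B); A is not a chord tone.
It is held over (the same pitch as the preceding A) and left by step down to G.
Held over from the previous chord and resolving down by step — a suspension.

A is a suspension.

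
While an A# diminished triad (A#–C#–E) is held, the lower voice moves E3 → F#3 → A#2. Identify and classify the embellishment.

The harmony at that moment is A# diminished triad (A#, C#, E); F#3 is not a chord tone.
It is approached by step up from E3 and left by leap down to A#2.
Step in, leap out — an escape tone.

F#3 is an escape tone.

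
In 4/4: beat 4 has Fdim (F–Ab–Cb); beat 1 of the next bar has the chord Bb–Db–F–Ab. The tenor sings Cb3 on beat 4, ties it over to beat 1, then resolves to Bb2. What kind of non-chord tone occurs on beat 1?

Suspension.

The harmony at that moment is Bb minor seventh chord (Bb, Db, F, Ab); Cb3 is not a chord tone.
It is held over (the same pitch as the preceding Cb3) and left by step down to Bb2.
Held over from the previous chord and resolving down by step — a suspension.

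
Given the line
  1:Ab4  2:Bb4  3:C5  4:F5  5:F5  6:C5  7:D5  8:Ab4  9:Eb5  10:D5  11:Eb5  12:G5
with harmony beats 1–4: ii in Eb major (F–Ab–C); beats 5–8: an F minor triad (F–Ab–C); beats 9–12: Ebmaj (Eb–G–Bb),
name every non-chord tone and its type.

The harmony at that moment is F minor triad (F, Ab, C); Bb4 is not a chord tone.
It is approached by step up from Ab4 and left by step up to C5.
Step in, step out in the same direction — a passing tone.
The harmony at that moment is F minor triad (F, Ab, C); D5 is not a chord tone.
It is approached by step up from C5 and left by leap down to Ab4.
Step in, leap out — an escape tone.
The harmony at that moment is Eb major triad (Eb, G, Bb); D5 is not a chord tone.
It is approached by step down from Eb5 and left by step up to Eb5.
Step away and step back to the same note — a neighbor tone (lower neighbor).

Bb4 (beat 2) — passing tone; D5 (beat 7) — escape tone; D5 (beat 10) — neighbor tone.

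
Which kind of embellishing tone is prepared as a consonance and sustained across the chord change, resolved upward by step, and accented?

Retardation.

Approach: by preparation — the pitch is first a chord tone, then held (tied or repeated) while the harmony changes under it. Departure: up by step. Metric position: strong.
A prepared dissonance that resolves upward by step — a retardation. (The same figure resolving downward would be a suspension.)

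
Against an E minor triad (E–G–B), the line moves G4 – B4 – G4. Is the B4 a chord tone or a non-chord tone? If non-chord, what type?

Chord tone (the fifth of E minor triad).

E minor triad contains E, G, B; B is the fifth, so it is a chord tone.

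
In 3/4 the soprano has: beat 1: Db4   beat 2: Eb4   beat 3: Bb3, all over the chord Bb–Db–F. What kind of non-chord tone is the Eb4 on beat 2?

The harmony at that moment is Bb minor triad (Bb, Db, F); Eb4 is not a chord tone.
It is approached by step up from Db4 and left by leap down to Bb3.
Step in, leap out, on a weak beat — an escape tone.

Escape tone.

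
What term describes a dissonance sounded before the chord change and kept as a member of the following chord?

Approach: ahead of the chord change (typically by step), so it is dissonant against the current harmony. Departure: none — the same pitch is restated or held and is a chord tone of the new harmony.
Dissonant first, consonant once the harmony catches up: the note simply arrives early — an anticipation. (The reverse timing, consonant first and dissonant after the change, would be a suspension or retardation.)

Anticipation.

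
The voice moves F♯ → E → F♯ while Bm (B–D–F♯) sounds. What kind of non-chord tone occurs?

The harmony at that moment is B minor triad (B, D, F♯); E is not a chord tone.
It is approached by step down from F♯ and left by step up to F♯.
Step away and step back to the same note — a neighbor tone (lower neighbor).

E is a neighbor tone.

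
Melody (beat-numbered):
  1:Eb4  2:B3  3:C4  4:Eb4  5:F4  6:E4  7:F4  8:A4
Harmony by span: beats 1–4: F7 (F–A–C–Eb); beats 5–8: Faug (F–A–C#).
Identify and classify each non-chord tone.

The harmony at that moment is F dominant seventh chord (F, A, C, Eb); B3 is not a chord tone.
It is approached by leap down from Eb4 and left by step up to C4.
Leap in, step out — an appoggiatura.
The harmony at that moment is F augmented triad (F, A, C#); E4 is not a chord tone.
It is approached by step down from F4 and left by step up to F4.
Step away and step back to the same note — a neighbor tone (lower neighbor).

B3 (beat 2) — appoggiatura; E4 (beat 6) — neighbor tone.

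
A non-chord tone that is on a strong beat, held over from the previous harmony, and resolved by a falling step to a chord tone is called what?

Suspension.

Approach: by preparation — the pitch is first a chord tone, then held (tied or repeated) while the harmony changes under it. Departure: down by step. Metric position: strong.
A prepared dissonance that resolves downward by step — a suspension. (The same figure resolving upward would be a retardation.)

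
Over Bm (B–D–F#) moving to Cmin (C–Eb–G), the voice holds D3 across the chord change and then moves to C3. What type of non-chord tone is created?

The harmony at that moment is C minor triad (C, Eb, G); D3 is not a chord tone.
It is held over (the same pitch as the preceding D3) and left by step down to C3.
Held over from the previous chord and resolving down by step — a suspension.

D3 is a suspension.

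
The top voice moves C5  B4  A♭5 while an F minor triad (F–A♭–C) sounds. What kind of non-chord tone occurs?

B4 is an escape tone.

The harmony at that moment is F minor triad (F, A♭, C); B4 is not a chord tone.
It is approached by step down from C5 and left by leap up to A♭5.
Step in, leap out — an escape tone.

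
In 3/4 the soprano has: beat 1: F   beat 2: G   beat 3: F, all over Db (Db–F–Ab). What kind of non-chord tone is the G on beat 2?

The harmony at that moment is Db major triad (Db, F, Ab); G is not a chord tone.
It is approached by step up from F and left by step down to F.
Step away and step back to the same note — a neighbor tone (upper neighbor).

Upper neighbor tone.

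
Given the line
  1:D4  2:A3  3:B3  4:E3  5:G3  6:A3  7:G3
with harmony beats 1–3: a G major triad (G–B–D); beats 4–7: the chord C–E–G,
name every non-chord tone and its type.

The harmony at that moment is G major triad (G, B, D); A3 is not a chord tone.
It is approached by leap down from D4 and left by step up to B3.
Leap in, step out — an appoggiatura.
The harmony at that moment is C major triad (C, E, G); A3 is not a chord tone.
It is approached by step up from G3 and left by step down to G3.
Step away and step back to the same note — a neighbor tone (upper neighbor).

A3 (beat 2) — appoggiatura; A3 (beat 6) — neighbor tone.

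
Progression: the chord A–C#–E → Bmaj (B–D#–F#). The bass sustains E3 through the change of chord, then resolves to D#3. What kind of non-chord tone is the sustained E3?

E3 is a suspension.

The harmony at that moment is B major triad (B, D#, F#); E3 is not a chord tone.
It is held over (the same pitch as the preceding E3) and left by step down to D#3.
Held over from the previous chord and resolving down by step — a suspension.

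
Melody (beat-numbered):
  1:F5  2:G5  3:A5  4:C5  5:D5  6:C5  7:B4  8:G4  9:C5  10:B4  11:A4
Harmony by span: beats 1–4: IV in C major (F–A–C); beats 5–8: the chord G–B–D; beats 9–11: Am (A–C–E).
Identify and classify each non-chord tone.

The harmony at that moment is F major triad (F, A, C); G5 is not a chord tone.
It is approached by step up from F5 and left by step up to A5.
Step in, step out in the same direction — a passing tone.
The harmony at that moment is G major triad (G, B, D); C5 is not a chord tone.
It is approached by step down from D5 and left by step down to B4.
Step in, step out in the same direction — a passing tone.
The harmony at that moment is A minor triad (A, C, E); B4 is not a chord tone.
It is approached by step down from C5 and left by step down to A4.
Step in, step out in the same direction — a passing tone.

G5 (beat 2) — passing tone; C5 (beat 6) — passing tone; B4 (beat 10) — passing tone.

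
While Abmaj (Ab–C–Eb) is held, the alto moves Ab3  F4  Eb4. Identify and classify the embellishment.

The harmony at that moment is Ab major triad (Ab, C, Eb); F4 is not a chord tone.
It is approached by leap up from Ab3 and left by step down to Eb4.
Leap in, step out — an appoggiatura.

F4 is an appoggiatura.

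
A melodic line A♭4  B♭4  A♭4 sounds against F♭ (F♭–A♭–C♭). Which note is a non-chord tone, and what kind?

B♭4 is a neighbor tone.

The harmony at that moment is F♭ major triad (F♭, A♭, C♭); B♭4 is not a chord tone.
It is approached by step up from A♭4 and left by step down to A♭4.
Step away and step back to the same note — a neighbor tone (upper neighbor).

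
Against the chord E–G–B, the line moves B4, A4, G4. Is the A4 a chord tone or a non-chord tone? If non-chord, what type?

Non-chord tone — a passing tone.

The harmony at that moment is E minor triad (E, G, B); A4 is not a chord tone.
It is approached by step down from B4 and left by step down to G4.
Step in, step out in the same direction — a passing tone.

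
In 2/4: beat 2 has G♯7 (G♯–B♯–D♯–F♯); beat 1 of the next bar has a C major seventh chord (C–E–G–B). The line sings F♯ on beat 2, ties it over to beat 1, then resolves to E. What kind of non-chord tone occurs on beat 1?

The harmony at that moment is C major seventh chord (C, E, G, B); F♯ is not a chord tone.
It is held over (the same pitch as the preceding F♯) and left by step down to E.
Held over from the previous chord and resolving down by step — a suspension.

Suspension.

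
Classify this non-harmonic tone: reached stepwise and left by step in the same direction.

Approach: by step. Departure: by step, continuing in the same direction.
Stepwise on both sides with no change of direction means the note fills in the space between two different chord tones — a passing tone. (Had it turned back to its starting note it would be a neighbor tone instead.)

Passing tone.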